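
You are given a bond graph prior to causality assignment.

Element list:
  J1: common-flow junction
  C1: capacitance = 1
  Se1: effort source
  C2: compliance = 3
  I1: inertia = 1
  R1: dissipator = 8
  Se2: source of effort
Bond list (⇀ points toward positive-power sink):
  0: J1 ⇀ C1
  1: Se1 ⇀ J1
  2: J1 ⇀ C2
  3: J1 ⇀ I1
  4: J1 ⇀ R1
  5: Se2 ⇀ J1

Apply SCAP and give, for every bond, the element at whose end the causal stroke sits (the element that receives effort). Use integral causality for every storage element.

bond 1 stroke at J1  (Se1 fixes effort; stroke away)
bond 5 stroke at J1  (Se2 fixes effort; stroke away)
bond 0 stroke at J1  (prefer integral on C1)
bond 2 stroke at J1  (C2 outputs effort q/C2)
bond 3 stroke at I1  (I1 integral (f out))
bond 4 stroke at J1  (J1 flow already set via bond 3)

bond 0 stroke→J1
bond 1 stroke→J1
bond 2 stroke→J1
bond 3 stroke→I1
bond 4 stroke→J1
bond 5 stroke→J1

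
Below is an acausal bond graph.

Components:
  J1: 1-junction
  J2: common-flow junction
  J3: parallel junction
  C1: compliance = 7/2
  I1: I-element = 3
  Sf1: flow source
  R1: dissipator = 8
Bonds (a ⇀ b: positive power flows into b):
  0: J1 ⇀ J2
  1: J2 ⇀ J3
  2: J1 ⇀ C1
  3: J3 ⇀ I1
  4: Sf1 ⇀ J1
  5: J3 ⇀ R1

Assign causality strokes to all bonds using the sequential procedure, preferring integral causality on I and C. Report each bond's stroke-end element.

bond 4 →Sf1  (source Sf1 imposes f)
bond 0 →J1  (1-jn J1 has f-setter on 4)
bond 2 →J1  (1-jn J1 has f-setter on 4)
bond 1 →J2  (J2 flow already set via bond 0)
bond 3 →I1  (I1: I, integral causality)
bond 5 →J3  (only one effort-in slot at J3)

bond 0 →J1
bond 1 →J2
bond 2 →J1
bond 3 →I1
bond 4 →Sf1
bond 5 →J3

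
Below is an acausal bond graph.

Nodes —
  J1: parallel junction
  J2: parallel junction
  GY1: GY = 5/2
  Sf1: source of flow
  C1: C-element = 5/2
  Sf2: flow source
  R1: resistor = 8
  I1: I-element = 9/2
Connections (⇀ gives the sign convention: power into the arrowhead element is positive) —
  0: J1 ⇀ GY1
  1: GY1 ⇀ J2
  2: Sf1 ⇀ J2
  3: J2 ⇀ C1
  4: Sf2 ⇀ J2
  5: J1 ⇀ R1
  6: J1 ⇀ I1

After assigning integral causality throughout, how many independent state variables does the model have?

#2 →Sf1  (Sf1 (Sf) sets flow on bond)
#4 →Sf2  (Sf2 (Sf) sets flow on bond)
#3 →J2  (C1 integral (e out))
#1 →GY1  (common-e at J2 fixed by 3)
#0 →GY1  (GY1: gyrator matches bond 1)
#6 →I1  (I1 outputs flow p/I1)
#5 →J1  (J1: last free bond brings effort in)

2  (C1, I1 all integral)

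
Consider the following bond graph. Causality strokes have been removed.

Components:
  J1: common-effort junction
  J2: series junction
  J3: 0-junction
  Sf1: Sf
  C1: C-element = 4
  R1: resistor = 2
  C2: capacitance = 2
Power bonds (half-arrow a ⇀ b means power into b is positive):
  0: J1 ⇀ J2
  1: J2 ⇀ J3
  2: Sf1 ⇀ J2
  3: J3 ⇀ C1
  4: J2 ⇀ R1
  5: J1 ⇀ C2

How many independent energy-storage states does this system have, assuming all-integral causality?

2  (C1, C2 all integral)

#2 →Sf1  (Sf1: flow source, stroke at near end)
#0 →J2  (J2 flow already set via bond 2)
#1 →J2  (1-jn J2 has f-setter on 2)
#4 →J2  (J2: bond 2 brought flow, rest push out)
#3 →J3  (J3: last free bond brings effort in)
#5 →J1  (J1 needs exactly one e-in)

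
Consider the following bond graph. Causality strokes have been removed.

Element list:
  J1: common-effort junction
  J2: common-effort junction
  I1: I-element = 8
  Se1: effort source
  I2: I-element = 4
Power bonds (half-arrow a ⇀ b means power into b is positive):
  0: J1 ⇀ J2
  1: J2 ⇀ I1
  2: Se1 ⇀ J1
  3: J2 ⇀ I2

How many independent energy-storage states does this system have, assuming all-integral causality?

2  (I1, I2 all integral)

b2 stroke at J1  (Se1 (Se) sets effort on bond)
b0 stroke at J2  (J1 effort already set via bond 2)
b1 stroke at I1  (0-jn J2 has e-setter on 0)
b3 stroke at I2  (0-jn J2 has e-setter on 0)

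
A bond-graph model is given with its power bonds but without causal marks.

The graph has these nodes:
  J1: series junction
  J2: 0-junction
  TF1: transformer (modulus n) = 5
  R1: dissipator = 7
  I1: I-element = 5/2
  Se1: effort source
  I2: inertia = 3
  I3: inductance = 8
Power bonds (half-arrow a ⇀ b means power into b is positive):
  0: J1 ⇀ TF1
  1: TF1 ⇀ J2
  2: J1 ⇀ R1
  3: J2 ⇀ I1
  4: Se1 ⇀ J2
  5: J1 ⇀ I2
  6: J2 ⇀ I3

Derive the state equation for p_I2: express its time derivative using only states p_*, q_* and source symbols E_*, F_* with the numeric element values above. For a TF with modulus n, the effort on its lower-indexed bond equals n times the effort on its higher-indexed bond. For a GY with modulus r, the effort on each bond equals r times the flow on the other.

dp_I2/dt = -5*E_Se1 - 7*p_I2/3

b4 |J2  (Se1 fixes effort; stroke away)
b1 |TF1  (J2: bond 4 brought effort, rest push out)
b3 |I1  (0-jn J2 has e-setter on 4)
b6 |I3  (J2: bond 4 brought effort, rest push out)
b0 |J1  (TF TF1: opposite of bond 1)
b5 |I2  (I2 integral (f out))
b2 |J1  (common-f at J1 fixed by 5)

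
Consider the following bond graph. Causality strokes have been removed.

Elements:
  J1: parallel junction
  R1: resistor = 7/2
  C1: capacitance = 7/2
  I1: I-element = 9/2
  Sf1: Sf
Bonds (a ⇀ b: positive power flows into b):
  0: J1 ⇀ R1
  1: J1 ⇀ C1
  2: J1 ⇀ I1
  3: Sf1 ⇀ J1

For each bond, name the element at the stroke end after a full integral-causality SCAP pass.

bond 0 →R1
bond 1 →J1
bond 2 →I1
bond 3 →Sf1

b3 stroke at Sf1  (source Sf1 imposes f)
b1 stroke at J1  (C1 outputs effort q/C1)
b0 stroke at R1  (J1: bond 1 brought effort, rest push out)
b2 stroke at I1  (J1 effort already set via bond 1)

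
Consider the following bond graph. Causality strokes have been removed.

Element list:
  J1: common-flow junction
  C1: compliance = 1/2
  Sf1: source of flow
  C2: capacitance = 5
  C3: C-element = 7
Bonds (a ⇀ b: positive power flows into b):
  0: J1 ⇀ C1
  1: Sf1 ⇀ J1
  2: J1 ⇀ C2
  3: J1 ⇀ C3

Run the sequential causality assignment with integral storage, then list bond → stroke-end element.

β0 |J1
β1 |Sf1
β2 |J1
β3 |J1

bond 1 →Sf1  (Sf1 fixes flow; stroke at Sf1)
bond 0 →J1  (1-jn J1 has f-setter on 1)
bond 2 →J1  (common-f at J1 fixed by 1)
bond 3 →J1  (J1: bond 1 brought flow, rest push out)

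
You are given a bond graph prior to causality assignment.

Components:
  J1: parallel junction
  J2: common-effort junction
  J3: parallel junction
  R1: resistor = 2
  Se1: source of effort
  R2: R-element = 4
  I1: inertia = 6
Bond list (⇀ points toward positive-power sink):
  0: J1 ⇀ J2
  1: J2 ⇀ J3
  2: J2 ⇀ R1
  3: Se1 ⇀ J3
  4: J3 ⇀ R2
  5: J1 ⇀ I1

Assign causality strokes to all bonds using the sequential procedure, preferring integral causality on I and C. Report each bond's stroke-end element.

bond 0 |J1
bond 1 |J2
bond 2 |R1
bond 3 |J3
bond 4 |R2
bond 5 |I1

β3 |J3  (source Se1 imposes e)
β1 |J2  (J3: bond 3 brought effort, rest push out)
β4 |R2  (common-e at J3 fixed by 3)
β0 |J1  (0-jn J2 has e-setter on 1)
β2 |R1  (0-jn J2 has e-setter on 1)
β5 |I1  (common-e at J1 fixed by 0)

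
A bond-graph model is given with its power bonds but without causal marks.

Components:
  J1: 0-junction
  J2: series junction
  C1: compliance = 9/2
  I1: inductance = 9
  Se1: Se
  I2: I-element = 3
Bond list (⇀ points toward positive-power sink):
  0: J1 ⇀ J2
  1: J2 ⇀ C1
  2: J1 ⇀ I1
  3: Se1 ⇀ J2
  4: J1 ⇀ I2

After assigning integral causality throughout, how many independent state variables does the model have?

β3 stroke→J2  (Se1 (Se) sets effort on bond)
β1 stroke→J2  (C1: C, integral causality)
β0 stroke→J1  (closing 1-jn rule on J2)
β2 stroke→I1  (J1 effort already set via bond 0)
β4 stroke→I2  (common-e at J1 fixed by 0)

3  (C1, I1, I2 all integral)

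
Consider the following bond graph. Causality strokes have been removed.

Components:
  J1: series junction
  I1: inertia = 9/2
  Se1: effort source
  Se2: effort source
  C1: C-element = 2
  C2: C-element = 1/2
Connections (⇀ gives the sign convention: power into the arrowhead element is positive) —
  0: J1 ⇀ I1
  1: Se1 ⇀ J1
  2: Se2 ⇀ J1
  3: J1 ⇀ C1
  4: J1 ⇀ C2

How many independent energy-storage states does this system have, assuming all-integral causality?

3  (C1, C2, I1 all integral)

b1 →J1  (Se1: effort source, stroke at far end)
b2 →J1  (Se2 fixes effort; stroke away)
b0 →I1  (I1 outputs flow p/I1)
b3 →J1  (J1: bond 0 brought flow, rest push out)
b4 →J1  (J1 flow already set via bond 0)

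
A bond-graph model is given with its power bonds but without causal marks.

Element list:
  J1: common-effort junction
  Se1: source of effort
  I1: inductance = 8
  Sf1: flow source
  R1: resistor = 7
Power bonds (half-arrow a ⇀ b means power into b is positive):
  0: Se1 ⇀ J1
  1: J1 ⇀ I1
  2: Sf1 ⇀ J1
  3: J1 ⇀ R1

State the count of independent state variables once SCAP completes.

1  (I1 all integral)

b0 |J1  (source Se1 imposes e)
b2 |Sf1  (Sf1 fixes flow; stroke at Sf1)
b1 |I1  (common-e at J1 fixed by 0)
b3 |R1  (J1 effort already set via bond 0)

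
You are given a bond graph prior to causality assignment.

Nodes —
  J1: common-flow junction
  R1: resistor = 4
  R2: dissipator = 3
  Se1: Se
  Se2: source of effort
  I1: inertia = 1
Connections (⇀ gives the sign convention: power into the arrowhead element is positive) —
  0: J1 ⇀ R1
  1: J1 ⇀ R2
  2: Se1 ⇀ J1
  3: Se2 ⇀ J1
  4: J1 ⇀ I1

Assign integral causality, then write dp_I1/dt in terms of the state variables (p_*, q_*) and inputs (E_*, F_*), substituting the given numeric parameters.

b2 stroke→J1  (Se1: effort source, stroke at far end)
b3 stroke→J1  (Se2: effort source, stroke at far end)
b4 stroke→I1  (I1 outputs flow p/I1)
b0 stroke→J1  (1-jn J1 has f-setter on 4)
b1 stroke→J1  (J1: bond 4 brought flow, rest push out)

dp_I1/dt = E_Se1 + E_Se2 - 7*p_I1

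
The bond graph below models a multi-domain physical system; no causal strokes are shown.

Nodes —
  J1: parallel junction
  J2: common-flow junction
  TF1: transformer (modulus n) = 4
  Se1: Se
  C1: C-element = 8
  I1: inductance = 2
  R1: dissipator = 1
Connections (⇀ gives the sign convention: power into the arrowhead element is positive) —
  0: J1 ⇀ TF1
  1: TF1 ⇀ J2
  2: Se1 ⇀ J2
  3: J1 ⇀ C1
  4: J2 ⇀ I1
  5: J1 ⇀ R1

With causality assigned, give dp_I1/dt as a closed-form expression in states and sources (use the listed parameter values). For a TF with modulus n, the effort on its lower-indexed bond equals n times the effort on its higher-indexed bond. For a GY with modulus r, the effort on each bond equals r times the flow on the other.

bond 2 →J2  (Se1 (Se) sets effort on bond)
bond 3 →J1  (C1 outputs effort q/C1)
bond 0 →TF1  (J1 effort already set via bond 3)
bond 5 →R1  (J1 effort already set via bond 3)
bond 1 →J2  (through TF1, causality passes straight; one stroke at TF1)
bond 4 →I1  (J2 needs exactly one f-in)

dp_I1/dt = E_Se1 + q_C1/32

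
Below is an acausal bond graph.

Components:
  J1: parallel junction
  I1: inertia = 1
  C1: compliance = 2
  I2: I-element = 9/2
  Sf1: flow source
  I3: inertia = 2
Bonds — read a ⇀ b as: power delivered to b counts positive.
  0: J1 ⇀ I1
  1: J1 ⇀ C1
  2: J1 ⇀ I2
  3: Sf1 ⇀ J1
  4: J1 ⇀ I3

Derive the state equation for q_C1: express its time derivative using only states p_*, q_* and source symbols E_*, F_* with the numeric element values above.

bond 3 stroke at Sf1  (source Sf1 imposes f)
bond 0 stroke at I1  (I1: I, integral causality)
bond 1 stroke at J1  (C1 integral (e out))
bond 2 stroke at I2  (J1: bond 1 brought effort, rest push out)
bond 4 stroke at I3  (J1: bond 1 brought effort, rest push out)

dq_C1/dt = F_Sf1 - p_I1 - 2*p_I2/9 - p_I3/2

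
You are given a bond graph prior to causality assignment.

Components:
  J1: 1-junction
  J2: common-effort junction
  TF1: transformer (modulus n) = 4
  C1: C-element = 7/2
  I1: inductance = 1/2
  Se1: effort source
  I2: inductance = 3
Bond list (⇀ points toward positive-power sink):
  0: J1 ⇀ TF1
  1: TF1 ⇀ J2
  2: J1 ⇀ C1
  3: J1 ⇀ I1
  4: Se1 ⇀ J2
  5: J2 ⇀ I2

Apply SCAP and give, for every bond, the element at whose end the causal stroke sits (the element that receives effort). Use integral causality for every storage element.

b4 →J2  (Se1: effort source, stroke at far end)
b1 →TF1  (J2: bond 4 brought effort, rest push out)
b5 →I2  (J2 effort already set via bond 4)
b0 →J1  (TF TF1: opposite of bond 1)
b2 →J1  (C1 outputs effort q/C1)
b3 →I1  (only one flow-in slot at J1)

β0 →J1
β1 →TF1
β2 →J1
β3 →I1
β4 →J2
β5 →I2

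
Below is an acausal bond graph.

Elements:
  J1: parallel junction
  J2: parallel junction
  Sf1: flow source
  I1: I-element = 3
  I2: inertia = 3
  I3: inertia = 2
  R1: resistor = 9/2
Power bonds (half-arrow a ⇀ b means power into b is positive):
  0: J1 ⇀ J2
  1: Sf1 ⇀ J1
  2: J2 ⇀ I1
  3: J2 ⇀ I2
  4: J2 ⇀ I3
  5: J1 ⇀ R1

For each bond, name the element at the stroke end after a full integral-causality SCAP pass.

bond 1 stroke at Sf1  (source Sf1 imposes f)
bond 2 stroke at I1  (I1 integral (f out))
bond 3 stroke at I2  (prefer integral on I2)
bond 4 stroke at I3  (I3 integral (f out))
bond 0 stroke at J2  (J2: last free bond brings effort in)
bond 5 stroke at J1  (J1 needs exactly one e-in)

β0 stroke→J2
β1 stroke→Sf1
β2 stroke→I1
β3 stroke→I2
β4 stroke→I3
β5 stroke→J1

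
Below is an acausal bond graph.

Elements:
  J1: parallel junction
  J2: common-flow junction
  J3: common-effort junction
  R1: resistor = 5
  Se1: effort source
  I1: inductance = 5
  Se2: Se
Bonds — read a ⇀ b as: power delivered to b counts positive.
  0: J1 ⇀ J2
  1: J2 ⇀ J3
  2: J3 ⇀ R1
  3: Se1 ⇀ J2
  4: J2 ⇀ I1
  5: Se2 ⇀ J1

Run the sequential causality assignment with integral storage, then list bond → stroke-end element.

#3 stroke→J2  (source Se1 imposes e)
#5 stroke→J1  (Se2: effort source, stroke at far end)
#0 stroke→J2  (0-jn J1 has e-setter on 5)
#4 stroke→I1  (prefer integral on I1)
#1 stroke→J2  (1-jn J2 has f-setter on 4)
#2 stroke→J3  (closing 0-jn rule on J3)

β0 stroke→J2
β1 stroke→J2
β2 stroke→J3
β3 stroke→J2
β4 stroke→I1
β5 stroke→J1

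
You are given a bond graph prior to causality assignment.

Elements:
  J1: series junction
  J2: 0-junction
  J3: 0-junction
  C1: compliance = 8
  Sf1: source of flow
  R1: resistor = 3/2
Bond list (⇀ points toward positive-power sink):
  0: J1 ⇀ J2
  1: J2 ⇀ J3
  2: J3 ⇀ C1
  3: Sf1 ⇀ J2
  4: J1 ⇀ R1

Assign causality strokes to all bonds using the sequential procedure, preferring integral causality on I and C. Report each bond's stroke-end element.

b0 →J1
b1 →J2
b2 →J3
b3 →Sf1
b4 →R1

bond 3 →Sf1  (Sf1 (Sf) sets flow on bond)
bond 2 →J3  (C1: C, integral causality)
bond 1 →J2  (0-jn J3 has e-setter on 2)
bond 0 →J1  (J2: bond 1 brought effort, rest push out)
bond 4 →R1  (J1 needs exactly one f-in)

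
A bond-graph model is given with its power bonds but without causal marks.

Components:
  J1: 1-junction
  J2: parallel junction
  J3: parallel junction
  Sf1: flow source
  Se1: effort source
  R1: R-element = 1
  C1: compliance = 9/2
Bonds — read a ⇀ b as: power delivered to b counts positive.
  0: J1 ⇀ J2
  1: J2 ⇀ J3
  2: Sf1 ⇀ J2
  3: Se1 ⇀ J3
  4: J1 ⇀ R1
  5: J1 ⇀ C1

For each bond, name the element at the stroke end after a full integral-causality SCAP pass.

#2 →Sf1  (source Sf1 imposes f)
#3 →J3  (Se1: effort source, stroke at far end)
#1 →J2  (J3 effort already set via bond 3)
#0 →J1  (common-e at J2 fixed by 1)
#5 →J1  (C1 integral (e out))
#4 →R1  (closing 1-jn rule on J1)

bond 0 stroke→J1
bond 1 stroke→J2
bond 2 stroke→Sf1
bond 3 stroke→J3
bond 4 stroke→R1
bond 5 stroke→J1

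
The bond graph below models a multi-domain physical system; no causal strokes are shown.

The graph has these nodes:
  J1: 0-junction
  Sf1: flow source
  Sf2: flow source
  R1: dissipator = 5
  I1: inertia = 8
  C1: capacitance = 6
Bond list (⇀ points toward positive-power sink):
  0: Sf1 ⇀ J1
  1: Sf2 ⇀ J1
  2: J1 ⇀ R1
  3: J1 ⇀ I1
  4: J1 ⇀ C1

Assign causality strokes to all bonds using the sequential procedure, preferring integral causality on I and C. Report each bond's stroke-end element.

β0 stroke→Sf1  (Sf1 fixes flow; stroke at Sf1)
β1 stroke→Sf2  (Sf2 fixes flow; stroke at Sf2)
β3 stroke→I1  (I1 outputs flow p/I1)
β4 stroke→J1  (C1 outputs effort q/C1)
β2 stroke→R1  (common-e at J1 fixed by 4)

β0 →Sf1
β1 →Sf2
β2 →R1
β3 →I1
β4 →J1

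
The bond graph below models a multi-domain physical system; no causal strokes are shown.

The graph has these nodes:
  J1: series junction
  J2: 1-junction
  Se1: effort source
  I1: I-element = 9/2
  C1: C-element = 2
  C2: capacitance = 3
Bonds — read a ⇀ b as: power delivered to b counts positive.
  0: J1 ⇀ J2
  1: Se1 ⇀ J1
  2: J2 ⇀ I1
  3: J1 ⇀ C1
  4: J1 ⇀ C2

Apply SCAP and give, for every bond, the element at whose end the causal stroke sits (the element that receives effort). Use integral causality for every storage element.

#0 stroke→J2
#1 stroke→J1
#2 stroke→I1
#3 stroke→J1
#4 stroke→J1

b1 stroke→J1  (Se1: effort source, stroke at far end)
b2 stroke→I1  (I1 outputs flow p/I1)
b0 stroke→J2  (common-f at J2 fixed by 2)
b3 stroke→J1  (J1 flow already set via bond 0)
b4 stroke→J1  (1-jn J1 has f-setter on 0)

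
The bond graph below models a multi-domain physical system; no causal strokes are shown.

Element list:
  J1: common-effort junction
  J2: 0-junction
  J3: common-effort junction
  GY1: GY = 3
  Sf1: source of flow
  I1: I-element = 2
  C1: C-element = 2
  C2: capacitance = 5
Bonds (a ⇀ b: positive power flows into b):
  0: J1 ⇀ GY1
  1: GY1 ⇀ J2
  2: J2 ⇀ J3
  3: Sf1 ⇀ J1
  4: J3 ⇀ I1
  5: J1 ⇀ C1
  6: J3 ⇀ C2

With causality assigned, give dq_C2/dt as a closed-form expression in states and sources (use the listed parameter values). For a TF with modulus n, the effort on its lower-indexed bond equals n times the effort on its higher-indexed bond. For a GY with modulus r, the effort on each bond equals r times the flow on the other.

dq_C2/dt = -p_I1/2 + q_C1/6

β3 stroke→Sf1  (Sf1 fixes flow; stroke at Sf1)
β4 stroke→I1  (I1 outputs flow p/I1)
β5 stroke→J1  (C1 integral (e out))
β0 stroke→GY1  (0-jn J1 has e-setter on 5)
β1 stroke→GY1  (GY GY1: same side as bond 0)
β2 stroke→J2  (only one effort-in slot at J2)
β6 stroke→J3  (only one effort-in slot at J3)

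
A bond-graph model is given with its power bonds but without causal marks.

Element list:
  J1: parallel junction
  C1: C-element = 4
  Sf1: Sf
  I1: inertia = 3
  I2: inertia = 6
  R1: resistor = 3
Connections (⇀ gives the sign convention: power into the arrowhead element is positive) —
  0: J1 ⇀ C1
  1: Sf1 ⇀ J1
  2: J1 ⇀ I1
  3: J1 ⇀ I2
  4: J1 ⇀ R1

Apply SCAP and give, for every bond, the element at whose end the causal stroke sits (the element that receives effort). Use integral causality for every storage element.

β1 stroke at Sf1  (source Sf1 imposes f)
β0 stroke at J1  (C1 outputs effort q/C1)
β2 stroke at I1  (J1: bond 0 brought effort, rest push out)
β3 stroke at I2  (common-e at J1 fixed by 0)
β4 stroke at R1  (common-e at J1 fixed by 0)

#0 stroke at J1
#1 stroke at Sf1
#2 stroke at I1
#3 stroke at I2
#4 stroke at R1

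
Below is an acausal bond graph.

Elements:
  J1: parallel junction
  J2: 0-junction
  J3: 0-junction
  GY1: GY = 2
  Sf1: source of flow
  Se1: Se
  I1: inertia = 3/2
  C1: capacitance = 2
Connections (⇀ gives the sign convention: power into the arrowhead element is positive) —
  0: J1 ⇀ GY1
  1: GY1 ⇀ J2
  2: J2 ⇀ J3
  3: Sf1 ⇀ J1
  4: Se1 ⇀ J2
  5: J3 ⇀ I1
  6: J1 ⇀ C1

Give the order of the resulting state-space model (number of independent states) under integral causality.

2  (C1, I1 all integral)

b3 stroke→Sf1  (Sf1 (Sf) sets flow on bond)
b4 stroke→J2  (Se1: effort source, stroke at far end)
b1 stroke→GY1  (common-e at J2 fixed by 4)
b2 stroke→J3  (0-jn J2 has e-setter on 4)
b5 stroke→I1  (common-e at J3 fixed by 2)
b0 stroke→GY1  (GY1: gyrator matches bond 1)
b6 stroke→J1  (only one effort-in slot at J1)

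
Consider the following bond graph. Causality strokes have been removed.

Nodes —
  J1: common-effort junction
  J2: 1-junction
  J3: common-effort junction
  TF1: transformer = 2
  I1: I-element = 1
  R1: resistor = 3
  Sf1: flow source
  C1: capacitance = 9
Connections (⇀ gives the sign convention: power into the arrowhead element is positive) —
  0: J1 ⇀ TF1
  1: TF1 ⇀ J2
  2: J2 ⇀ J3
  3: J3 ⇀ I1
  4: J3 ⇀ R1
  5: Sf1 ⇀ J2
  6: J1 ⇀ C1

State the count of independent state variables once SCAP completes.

#5 |Sf1  (Sf1: flow source, stroke at near end)
#1 |J2  (J2: bond 5 brought flow, rest push out)
#2 |J2  (1-jn J2 has f-setter on 5)
#0 |TF1  (TF1: transformer flips bond 1)
#6 |J1  (J1: last free bond brings effort in)
#3 |I1  (I1 outputs flow p/I1)
#4 |J3  (closing 0-jn rule on J3)

2  (C1, I1 all integral)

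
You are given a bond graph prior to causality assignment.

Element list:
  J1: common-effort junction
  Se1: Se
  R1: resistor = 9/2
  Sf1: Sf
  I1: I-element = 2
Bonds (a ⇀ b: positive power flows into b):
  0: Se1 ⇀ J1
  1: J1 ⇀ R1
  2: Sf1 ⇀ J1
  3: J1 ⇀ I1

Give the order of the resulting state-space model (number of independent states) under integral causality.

#0 →J1  (Se1: effort source, stroke at far end)
#2 →Sf1  (Sf1 fixes flow; stroke at Sf1)
#1 →R1  (common-e at J1 fixed by 0)
#3 →I1  (common-e at J1 fixed by 0)

1  (I1 all integral)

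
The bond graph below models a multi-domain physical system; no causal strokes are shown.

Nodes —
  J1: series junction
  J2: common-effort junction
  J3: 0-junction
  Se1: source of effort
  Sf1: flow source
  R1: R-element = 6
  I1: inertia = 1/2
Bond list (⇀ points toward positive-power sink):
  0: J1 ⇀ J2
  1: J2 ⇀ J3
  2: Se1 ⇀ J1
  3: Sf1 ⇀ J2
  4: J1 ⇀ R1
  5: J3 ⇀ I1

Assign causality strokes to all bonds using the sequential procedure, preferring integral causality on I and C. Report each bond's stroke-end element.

bond 2 →J1  (source Se1 imposes e)
bond 3 →Sf1  (Sf1 fixes flow; stroke at Sf1)
bond 5 →I1  (I1 integral (f out))
bond 1 →J3  (only one effort-in slot at J3)
bond 0 →J2  (J2 needs exactly one e-in)
bond 4 →J1  (common-f at J1 fixed by 0)

#0 stroke→J2
#1 stroke→J3
#2 stroke→J1
#3 stroke→Sf1
#4 stroke→J1
#5 stroke→I1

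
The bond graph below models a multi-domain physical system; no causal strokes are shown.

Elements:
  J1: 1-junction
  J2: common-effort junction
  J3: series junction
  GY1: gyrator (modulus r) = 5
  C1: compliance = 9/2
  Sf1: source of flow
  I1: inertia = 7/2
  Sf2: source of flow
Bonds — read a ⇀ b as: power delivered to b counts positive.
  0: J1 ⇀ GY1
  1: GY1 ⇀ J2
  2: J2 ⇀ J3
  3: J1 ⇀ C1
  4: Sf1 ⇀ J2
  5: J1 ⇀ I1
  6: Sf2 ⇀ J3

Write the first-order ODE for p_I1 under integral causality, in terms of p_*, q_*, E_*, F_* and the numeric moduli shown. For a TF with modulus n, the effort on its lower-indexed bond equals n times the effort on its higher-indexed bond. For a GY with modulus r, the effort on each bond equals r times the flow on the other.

dp_I1/dt = 5*F_Sf1 - 5*F_Sf2 - 2*q_C1/9

bond 4 |Sf1  (source Sf1 imposes f)
bond 6 |Sf2  (Sf2: flow source, stroke at near end)
bond 2 |J3  (1-jn J3 has f-setter on 6)
bond 1 |J2  (closing 0-jn rule on J2)
bond 0 |J1  (GY1 both-in/both-out from 1)
bond 3 |J1  (C1: C, integral causality)
bond 5 |I1  (J1: last free bond brings flow in)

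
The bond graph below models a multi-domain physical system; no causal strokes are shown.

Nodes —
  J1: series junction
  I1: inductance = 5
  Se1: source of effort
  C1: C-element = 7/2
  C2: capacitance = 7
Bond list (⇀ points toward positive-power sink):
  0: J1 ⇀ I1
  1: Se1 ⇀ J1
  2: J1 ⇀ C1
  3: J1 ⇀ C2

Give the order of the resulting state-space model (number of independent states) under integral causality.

bond 1 →J1  (source Se1 imposes e)
bond 0 →I1  (prefer integral on I1)
bond 2 →J1  (J1 flow already set via bond 0)
bond 3 →J1  (J1: bond 0 brought flow, rest push out)

3  (C1, C2, I1 all integral)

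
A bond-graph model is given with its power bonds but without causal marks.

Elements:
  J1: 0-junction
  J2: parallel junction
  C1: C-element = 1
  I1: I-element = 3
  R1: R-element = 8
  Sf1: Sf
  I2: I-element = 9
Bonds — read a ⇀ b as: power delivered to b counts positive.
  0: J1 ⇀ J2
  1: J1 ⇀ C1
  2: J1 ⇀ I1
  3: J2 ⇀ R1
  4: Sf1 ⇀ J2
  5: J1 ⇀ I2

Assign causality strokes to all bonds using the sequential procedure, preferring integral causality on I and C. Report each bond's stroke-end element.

β4 →Sf1  (Sf1: flow source, stroke at near end)
β1 →J1  (C1: C, integral causality)
β0 →J2  (J1: bond 1 brought effort, rest push out)
β2 →I1  (J1 effort already set via bond 1)
β5 →I2  (J1 effort already set via bond 1)
β3 →R1  (J2 effort already set via bond 0)

#0 stroke at J2
#1 stroke at J1
#2 stroke at I1
#3 stroke at R1
#4 stroke at Sf1
#5 stroke at I2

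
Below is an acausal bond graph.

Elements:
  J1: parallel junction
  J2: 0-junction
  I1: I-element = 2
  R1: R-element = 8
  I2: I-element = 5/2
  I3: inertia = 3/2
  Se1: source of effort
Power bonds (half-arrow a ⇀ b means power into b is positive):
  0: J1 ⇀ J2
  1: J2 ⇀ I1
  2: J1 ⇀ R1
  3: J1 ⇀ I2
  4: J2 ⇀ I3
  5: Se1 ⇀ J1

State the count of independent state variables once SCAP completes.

#5 |J1  (Se1 (Se) sets effort on bond)
#0 |J2  (J1: bond 5 brought effort, rest push out)
#2 |R1  (J1: bond 5 brought effort, rest push out)
#3 |I2  (common-e at J1 fixed by 5)
#1 |I1  (common-e at J2 fixed by 0)
#4 |I3  (J2 effort already set via bond 0)

3  (I1, I2, I3 all integral)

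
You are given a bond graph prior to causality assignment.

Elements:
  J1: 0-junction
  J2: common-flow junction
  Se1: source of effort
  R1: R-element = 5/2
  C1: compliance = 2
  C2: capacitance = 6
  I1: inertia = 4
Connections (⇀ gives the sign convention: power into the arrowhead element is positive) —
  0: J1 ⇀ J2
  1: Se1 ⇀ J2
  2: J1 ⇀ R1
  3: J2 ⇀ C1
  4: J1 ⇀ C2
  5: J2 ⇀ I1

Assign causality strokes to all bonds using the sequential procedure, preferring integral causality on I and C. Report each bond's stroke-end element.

b1 |J2  (source Se1 imposes e)
b3 |J2  (prefer integral on C1)
b4 |J1  (C2 integral (e out))
b0 |J2  (J1: bond 4 brought effort, rest push out)
b2 |R1  (common-e at J1 fixed by 4)
b5 |I1  (J2: last free bond brings flow in)

β0 →J2
β1 →J2
β2 →R1
β3 →J2
β4 →J1
β5 →I1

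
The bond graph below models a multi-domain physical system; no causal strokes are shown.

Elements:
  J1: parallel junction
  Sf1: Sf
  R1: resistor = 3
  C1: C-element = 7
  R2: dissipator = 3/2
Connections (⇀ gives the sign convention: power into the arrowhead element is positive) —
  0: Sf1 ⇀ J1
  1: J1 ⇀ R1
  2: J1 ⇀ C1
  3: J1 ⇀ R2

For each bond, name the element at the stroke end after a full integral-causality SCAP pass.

b0 stroke→Sf1
b1 stroke→R1
b2 stroke→J1
b3 stroke→R2

bond 0 stroke→Sf1  (source Sf1 imposes f)
bond 2 stroke→J1  (C1 outputs effort q/C1)
bond 1 stroke→R1  (0-jn J1 has e-setter on 2)
bond 3 stroke→R2  (J1: bond 2 brought effort, rest push out)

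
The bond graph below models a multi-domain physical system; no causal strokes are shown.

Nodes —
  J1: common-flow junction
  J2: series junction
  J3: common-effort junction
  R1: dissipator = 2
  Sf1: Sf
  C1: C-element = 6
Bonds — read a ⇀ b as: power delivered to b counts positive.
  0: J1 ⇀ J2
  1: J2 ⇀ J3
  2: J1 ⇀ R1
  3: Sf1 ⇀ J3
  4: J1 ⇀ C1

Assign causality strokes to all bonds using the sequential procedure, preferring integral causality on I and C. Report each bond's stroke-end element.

β0 →J2
β1 →J3
β2 →J1
β3 →Sf1
β4 →J1

bond 3 stroke→Sf1  (Sf1 fixes flow; stroke at Sf1)
bond 1 stroke→J3  (J3 needs exactly one e-in)
bond 0 stroke→J2  (common-f at J2 fixed by 1)
bond 2 stroke→J1  (J1 flow already set via bond 0)
bond 4 stroke→J1  (1-jn J1 has f-setter on 0)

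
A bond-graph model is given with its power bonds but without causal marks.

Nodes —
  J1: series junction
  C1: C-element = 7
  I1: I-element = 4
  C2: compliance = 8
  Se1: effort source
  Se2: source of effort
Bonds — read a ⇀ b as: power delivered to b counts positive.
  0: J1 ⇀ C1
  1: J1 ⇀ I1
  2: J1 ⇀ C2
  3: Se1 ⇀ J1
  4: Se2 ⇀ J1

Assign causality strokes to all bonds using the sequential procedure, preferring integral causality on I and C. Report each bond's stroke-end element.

b0 |J1
b1 |I1
b2 |J1
b3 |J1
b4 |J1

#3 stroke at J1  (Se1: effort source, stroke at far end)
#4 stroke at J1  (Se2 fixes effort; stroke away)
#0 stroke at J1  (prefer integral on C1)
#1 stroke at I1  (I1 integral (f out))
#2 stroke at J1  (J1 flow already set via bond 1)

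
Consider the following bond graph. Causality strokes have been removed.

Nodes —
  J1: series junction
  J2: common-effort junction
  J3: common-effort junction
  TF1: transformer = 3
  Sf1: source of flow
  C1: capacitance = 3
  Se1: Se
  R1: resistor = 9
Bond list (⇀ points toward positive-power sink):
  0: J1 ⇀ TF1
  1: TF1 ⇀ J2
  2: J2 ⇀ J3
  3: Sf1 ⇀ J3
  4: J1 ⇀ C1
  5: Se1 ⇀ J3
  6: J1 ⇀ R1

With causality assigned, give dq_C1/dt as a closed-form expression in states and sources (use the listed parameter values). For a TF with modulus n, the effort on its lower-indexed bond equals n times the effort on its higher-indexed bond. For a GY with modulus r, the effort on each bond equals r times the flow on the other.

β3 stroke→Sf1  (source Sf1 imposes f)
β5 stroke→J3  (Se1: effort source, stroke at far end)
β2 stroke→J2  (common-e at J3 fixed by 5)
β1 stroke→TF1  (0-jn J2 has e-setter on 2)
β0 stroke→J1  (TF TF1: opposite of bond 1)
β4 stroke→J1  (prefer integral on C1)
β6 stroke→R1  (only one flow-in slot at J1)

dq_C1/dt = -E_Se1/3 - q_C1/27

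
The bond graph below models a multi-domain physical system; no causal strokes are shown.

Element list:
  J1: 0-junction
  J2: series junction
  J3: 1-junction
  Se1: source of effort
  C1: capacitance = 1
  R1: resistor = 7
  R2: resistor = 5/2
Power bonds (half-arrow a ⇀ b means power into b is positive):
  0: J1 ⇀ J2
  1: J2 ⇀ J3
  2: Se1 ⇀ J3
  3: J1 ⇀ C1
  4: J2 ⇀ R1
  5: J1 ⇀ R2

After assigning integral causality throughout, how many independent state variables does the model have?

β2 stroke→J3  (source Se1 imposes e)
β1 stroke→J2  (J3 needs exactly one f-in)
β3 stroke→J1  (C1 integral (e out))
β0 stroke→J2  (J1 effort already set via bond 3)
β5 stroke→R2  (0-jn J1 has e-setter on 3)
β4 stroke→R1  (J2 needs exactly one f-in)

1  (C1 all integral)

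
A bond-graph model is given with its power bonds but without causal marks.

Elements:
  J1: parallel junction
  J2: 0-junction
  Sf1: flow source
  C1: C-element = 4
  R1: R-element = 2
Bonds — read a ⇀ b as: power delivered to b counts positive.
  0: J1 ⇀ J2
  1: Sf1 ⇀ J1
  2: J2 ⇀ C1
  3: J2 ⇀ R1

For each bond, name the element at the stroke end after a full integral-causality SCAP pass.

#1 |Sf1  (source Sf1 imposes f)
#0 |J1  (only one effort-in slot at J1)
#2 |J2  (C1: C, integral causality)
#3 |R1  (0-jn J2 has e-setter on 2)

bond 0 |J1
bond 1 |Sf1
bond 2 |J2
bond 3 |R1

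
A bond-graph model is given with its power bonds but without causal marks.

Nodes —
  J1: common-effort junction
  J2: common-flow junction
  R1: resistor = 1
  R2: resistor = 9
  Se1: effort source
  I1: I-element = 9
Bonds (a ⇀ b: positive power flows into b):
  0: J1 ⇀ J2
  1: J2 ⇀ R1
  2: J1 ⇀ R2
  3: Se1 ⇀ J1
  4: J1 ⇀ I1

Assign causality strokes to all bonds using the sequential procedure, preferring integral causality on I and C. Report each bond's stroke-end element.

b0 stroke→J2
b1 stroke→R1
b2 stroke→R2
b3 stroke→J1
b4 stroke→I1

β3 |J1  (source Se1 imposes e)
β0 |J2  (0-jn J1 has e-setter on 3)
β2 |R2  (J1 effort already set via bond 3)
β4 |I1  (common-e at J1 fixed by 3)
β1 |R1  (only one flow-in slot at J2)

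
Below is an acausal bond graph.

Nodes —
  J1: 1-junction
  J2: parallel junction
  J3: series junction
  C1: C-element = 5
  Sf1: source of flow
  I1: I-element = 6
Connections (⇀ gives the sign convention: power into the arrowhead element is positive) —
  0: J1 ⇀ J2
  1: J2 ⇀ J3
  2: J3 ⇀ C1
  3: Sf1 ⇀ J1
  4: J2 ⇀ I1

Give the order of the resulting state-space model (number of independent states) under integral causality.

bond 3 →Sf1  (Sf1 fixes flow; stroke at Sf1)
bond 0 →J1  (J1: bond 3 brought flow, rest push out)
bond 2 →J3  (C1: C, integral causality)
bond 1 →J2  (closing 1-jn rule on J3)
bond 4 →I1  (0-jn J2 has e-setter on 1)

2  (C1, I1 all integral)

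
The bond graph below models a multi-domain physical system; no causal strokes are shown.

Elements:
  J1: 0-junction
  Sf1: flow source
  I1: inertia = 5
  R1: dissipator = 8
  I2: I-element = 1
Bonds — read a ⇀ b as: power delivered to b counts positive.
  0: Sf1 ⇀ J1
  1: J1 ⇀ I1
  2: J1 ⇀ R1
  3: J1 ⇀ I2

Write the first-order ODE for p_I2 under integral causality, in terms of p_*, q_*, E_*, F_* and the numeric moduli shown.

dp_I2/dt = 8*F_Sf1 - 8*p_I1/5 - 8*p_I2

bond 0 stroke at Sf1  (Sf1 fixes flow; stroke at Sf1)
bond 1 stroke at I1  (I1: I, integral causality)
bond 3 stroke at I2  (I2: I, integral causality)
bond 2 stroke at J1  (closing 0-jn rule on J1)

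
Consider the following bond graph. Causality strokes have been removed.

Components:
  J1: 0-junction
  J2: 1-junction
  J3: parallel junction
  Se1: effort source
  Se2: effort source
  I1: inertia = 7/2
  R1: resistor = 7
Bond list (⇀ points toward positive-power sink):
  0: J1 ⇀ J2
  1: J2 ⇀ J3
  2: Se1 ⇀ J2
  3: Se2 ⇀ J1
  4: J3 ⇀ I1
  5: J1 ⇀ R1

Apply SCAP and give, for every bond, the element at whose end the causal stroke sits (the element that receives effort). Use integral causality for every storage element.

bond 2 stroke→J2  (Se1 fixes effort; stroke away)
bond 3 stroke→J1  (Se2: effort source, stroke at far end)
bond 0 stroke→J2  (J1 effort already set via bond 3)
bond 5 stroke→R1  (0-jn J1 has e-setter on 3)
bond 1 stroke→J3  (J2: last free bond brings flow in)
bond 4 stroke→I1  (common-e at J3 fixed by 1)

bond 0 stroke at J2
bond 1 stroke at J3
bond 2 stroke at J2
bond 3 stroke at J1
bond 4 stroke at I1
bond 5 stroke at R1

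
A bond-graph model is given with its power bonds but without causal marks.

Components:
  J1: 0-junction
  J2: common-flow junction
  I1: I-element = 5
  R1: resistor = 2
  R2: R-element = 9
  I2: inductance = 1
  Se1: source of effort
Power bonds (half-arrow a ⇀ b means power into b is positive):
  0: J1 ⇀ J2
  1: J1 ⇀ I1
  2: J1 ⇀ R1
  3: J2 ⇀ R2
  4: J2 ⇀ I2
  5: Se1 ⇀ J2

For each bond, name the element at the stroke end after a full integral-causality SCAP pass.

β5 stroke at J2  (source Se1 imposes e)
β1 stroke at I1  (I1: I, integral causality)
β4 stroke at I2  (prefer integral on I2)
β0 stroke at J2  (J2: bond 4 brought flow, rest push out)
β3 stroke at J2  (J2 flow already set via bond 4)
β2 stroke at J1  (closing 0-jn rule on J1)

b0 |J2
b1 |I1
b2 |J1
b3 |J2
b4 |I2
b5 |J2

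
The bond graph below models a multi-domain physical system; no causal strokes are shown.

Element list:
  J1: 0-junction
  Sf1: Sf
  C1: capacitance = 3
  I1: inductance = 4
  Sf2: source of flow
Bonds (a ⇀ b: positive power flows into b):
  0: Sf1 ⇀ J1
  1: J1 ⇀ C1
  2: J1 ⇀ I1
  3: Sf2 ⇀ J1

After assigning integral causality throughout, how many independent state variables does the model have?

#0 stroke at Sf1  (Sf1: flow source, stroke at near end)
#3 stroke at Sf2  (Sf2 fixes flow; stroke at Sf2)
#1 stroke at J1  (C1 integral (e out))
#2 stroke at I1  (J1 effort already set via bond 1)

2  (C1, I1 all integral)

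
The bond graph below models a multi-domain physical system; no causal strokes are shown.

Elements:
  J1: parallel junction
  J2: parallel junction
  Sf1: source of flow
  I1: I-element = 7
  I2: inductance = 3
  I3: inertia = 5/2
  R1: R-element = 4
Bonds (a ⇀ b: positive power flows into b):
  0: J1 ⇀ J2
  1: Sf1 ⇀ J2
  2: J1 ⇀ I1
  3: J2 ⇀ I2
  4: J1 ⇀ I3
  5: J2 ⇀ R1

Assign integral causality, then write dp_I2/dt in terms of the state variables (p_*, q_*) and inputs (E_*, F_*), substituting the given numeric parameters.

dp_I2/dt = 4*F_Sf1 - 4*p_I1/7 - 4*p_I2/3 - 8*p_I3/5

bond 1 stroke→Sf1  (Sf1: flow source, stroke at near end)
bond 2 stroke→I1  (I1: I, integral causality)
bond 3 stroke→I2  (prefer integral on I2)
bond 4 stroke→I3  (I3 integral (f out))
bond 0 stroke→J1  (only one effort-in slot at J1)
bond 5 stroke→J2  (J2 needs exactly one e-in)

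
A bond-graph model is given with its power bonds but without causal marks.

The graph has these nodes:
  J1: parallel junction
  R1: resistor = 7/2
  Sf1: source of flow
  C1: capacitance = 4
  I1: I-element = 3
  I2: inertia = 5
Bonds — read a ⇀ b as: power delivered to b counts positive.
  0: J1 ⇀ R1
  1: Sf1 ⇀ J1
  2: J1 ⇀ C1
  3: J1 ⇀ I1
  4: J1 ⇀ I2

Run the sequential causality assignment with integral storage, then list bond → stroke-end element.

β0 →R1
β1 →Sf1
β2 →J1
β3 →I1
β4 →I2

bond 1 →Sf1  (Sf1: flow source, stroke at near end)
bond 2 →J1  (prefer integral on C1)
bond 0 →R1  (J1: bond 2 brought effort, rest push out)
bond 3 →I1  (common-e at J1 fixed by 2)
bond 4 →I2  (J1: bond 2 brought effort, rest push out)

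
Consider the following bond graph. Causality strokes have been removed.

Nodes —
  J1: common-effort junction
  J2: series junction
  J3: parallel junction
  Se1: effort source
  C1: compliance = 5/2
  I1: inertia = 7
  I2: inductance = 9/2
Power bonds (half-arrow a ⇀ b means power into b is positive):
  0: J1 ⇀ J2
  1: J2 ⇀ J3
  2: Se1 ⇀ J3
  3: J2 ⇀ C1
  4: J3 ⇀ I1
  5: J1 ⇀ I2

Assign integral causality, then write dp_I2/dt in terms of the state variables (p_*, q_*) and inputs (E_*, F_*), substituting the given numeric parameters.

#2 stroke→J3  (source Se1 imposes e)
#1 stroke→J2  (0-jn J3 has e-setter on 2)
#4 stroke→I1  (common-e at J3 fixed by 2)
#3 stroke→J2  (prefer integral on C1)
#0 stroke→J1  (J2: last free bond brings flow in)
#5 stroke→I2  (0-jn J1 has e-setter on 0)

dp_I2/dt = E_Se1 + 2*q_C1/5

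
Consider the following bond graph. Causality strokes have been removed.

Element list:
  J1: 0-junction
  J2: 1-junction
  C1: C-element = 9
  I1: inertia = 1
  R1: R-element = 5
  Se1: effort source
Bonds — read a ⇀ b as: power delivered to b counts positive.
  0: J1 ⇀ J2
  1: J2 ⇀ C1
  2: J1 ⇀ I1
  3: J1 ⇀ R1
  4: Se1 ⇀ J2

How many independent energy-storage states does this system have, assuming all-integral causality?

2  (C1, I1 all integral)

bond 4 →J2  (Se1 fixes effort; stroke away)
bond 1 →J2  (prefer integral on C1)
bond 0 →J1  (only one flow-in slot at J2)
bond 2 →I1  (common-e at J1 fixed by 0)
bond 3 →R1  (J1 effort already set via bond 0)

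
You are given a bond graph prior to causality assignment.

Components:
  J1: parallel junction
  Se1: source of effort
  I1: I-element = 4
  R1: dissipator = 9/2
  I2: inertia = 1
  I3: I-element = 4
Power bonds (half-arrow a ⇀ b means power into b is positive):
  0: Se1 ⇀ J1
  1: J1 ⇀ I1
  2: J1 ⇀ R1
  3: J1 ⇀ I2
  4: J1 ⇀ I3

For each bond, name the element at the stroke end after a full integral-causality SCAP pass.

#0 stroke at J1
#1 stroke at I1
#2 stroke at R1
#3 stroke at I2
#4 stroke at I3

#0 |J1  (Se1: effort source, stroke at far end)
#1 |I1  (0-jn J1 has e-setter on 0)
#2 |R1  (J1 effort already set via bond 0)
#3 |I2  (J1 effort already set via bond 0)
#4 |I3  (common-e at J1 fixed by 0)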